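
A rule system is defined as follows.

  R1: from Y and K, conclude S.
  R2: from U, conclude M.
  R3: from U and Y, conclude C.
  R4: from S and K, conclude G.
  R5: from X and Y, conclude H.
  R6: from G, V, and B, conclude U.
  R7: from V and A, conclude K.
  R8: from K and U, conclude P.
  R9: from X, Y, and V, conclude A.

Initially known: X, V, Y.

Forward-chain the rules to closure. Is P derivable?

P would need K and U (R8), but U is never established.

No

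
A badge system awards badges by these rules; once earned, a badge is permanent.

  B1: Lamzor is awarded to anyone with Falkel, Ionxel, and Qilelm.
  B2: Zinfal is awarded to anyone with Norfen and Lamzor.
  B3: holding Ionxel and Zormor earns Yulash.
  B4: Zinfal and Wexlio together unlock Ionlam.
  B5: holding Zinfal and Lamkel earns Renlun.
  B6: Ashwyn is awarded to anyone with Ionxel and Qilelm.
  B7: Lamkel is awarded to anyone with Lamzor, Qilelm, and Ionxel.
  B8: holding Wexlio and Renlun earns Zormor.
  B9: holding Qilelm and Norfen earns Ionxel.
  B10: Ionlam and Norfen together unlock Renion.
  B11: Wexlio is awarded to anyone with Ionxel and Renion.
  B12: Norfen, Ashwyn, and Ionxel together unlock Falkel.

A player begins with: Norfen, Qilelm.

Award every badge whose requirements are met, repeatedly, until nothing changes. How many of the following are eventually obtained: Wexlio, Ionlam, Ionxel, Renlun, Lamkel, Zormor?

With Qilelm and Norfen, Ionxel is earned (B9).
With Ionxel and Qilelm, Ashwyn is earned (B6).
With Norfen, Ashwyn, and Ionxel, Falkel is earned (B12).
With Falkel, Ionxel, and Qilelm, Lamzor is earned (B1).
With Lamzor, Qilelm, and Ionxel, Lamkel is earned (B7).
With Norfen and Lamzor, Zinfal is earned (B2).
With Zinfal and Lamkel, Renlun is earned (B5).
Wexlio would need Ionxel and Renion (B11), but Renion is never earned.
Ionlam would need Zinfal and Wexlio (B4), but Wexlio is never earned.
Ionxel: reached.
Renlun: reached.
Lamkel: reached.
Zormor would need Wexlio and Renlun (B8), but Wexlio is never earned.
Reached: Ionxel, Renlun, and Lamkel — 3 of the 6.

3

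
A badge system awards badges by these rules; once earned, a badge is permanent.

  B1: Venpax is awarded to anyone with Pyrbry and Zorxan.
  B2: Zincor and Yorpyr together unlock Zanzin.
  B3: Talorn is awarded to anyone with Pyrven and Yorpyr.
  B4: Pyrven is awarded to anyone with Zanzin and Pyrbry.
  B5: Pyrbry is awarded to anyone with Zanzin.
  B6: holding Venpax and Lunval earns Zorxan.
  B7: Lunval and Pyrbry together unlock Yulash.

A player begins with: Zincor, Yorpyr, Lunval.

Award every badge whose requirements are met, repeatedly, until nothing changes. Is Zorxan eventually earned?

No

Zorxan would need Venpax and Lunval (B6), but Venpax is never earned.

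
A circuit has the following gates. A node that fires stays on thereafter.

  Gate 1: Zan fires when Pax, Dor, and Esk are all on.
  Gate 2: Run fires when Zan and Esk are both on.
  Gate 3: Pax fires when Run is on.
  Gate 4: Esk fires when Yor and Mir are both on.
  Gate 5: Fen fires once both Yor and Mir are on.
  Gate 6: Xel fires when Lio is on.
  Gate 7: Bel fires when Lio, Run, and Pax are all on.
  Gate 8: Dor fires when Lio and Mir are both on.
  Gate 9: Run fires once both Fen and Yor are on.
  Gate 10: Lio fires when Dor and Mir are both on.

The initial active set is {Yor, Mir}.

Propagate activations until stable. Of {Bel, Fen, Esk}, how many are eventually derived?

Yor and Mir are on, so Esk fires (Gate 4).
Gate 5: Yor and Mir on → Fen on.
Bel would need Lio, Run, and Pax (Gate 7), but Lio never turns on.
Fen: reached.
Esk: reached.
Reached: Fen and Esk — 2 of the 3.

2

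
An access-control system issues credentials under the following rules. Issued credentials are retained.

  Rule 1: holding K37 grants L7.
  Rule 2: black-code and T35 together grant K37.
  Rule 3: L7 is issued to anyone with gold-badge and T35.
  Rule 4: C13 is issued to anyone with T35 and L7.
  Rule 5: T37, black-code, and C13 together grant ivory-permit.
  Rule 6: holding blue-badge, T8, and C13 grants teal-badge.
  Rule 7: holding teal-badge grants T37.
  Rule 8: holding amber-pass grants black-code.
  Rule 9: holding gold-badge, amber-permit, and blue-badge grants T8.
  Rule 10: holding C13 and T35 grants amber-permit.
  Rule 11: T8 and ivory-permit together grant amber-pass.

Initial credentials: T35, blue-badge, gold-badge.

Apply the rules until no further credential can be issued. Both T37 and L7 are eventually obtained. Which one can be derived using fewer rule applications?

L7: Holding gold-badge and T35 grants L7 (Rule 3). [1 rule application]
T37: Holding gold-badge and T35 grants L7 (Rule 3). Holding T35 and L7 grants C13 (Rule 4). Holding C13 and T35 grants amber-permit (Rule 10). Holding gold-badge, amber-permit, and blue-badge grants T8 (Rule 9). Holding blue-badge, T8, and C13 grants teal-badge (Rule 6). Holding teal-badge grants T37 (Rule 7). [6 rule applications]
L7 needs fewer.

L7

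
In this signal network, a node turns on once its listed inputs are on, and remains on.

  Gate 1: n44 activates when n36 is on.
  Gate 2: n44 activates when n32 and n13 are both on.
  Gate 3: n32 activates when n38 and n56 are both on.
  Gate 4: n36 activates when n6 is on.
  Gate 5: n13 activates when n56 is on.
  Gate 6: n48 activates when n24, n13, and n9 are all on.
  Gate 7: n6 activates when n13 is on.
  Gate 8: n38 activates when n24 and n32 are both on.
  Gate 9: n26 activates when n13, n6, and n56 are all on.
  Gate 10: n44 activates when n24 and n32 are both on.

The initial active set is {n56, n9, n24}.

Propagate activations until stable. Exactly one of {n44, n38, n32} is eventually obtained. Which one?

n56 is on, so n13 activates (Gate 5).
Gate 7: n13 on → n6 on.
Gate 4: n6 on → n36 on.
n36 is on, so n44 activates (Gate 1).
n38 would need n24 and n32 (Gate 8), but n32 never turns on. n32 would need n38 and n56 (Gate 3), but n38 never turns on.

n44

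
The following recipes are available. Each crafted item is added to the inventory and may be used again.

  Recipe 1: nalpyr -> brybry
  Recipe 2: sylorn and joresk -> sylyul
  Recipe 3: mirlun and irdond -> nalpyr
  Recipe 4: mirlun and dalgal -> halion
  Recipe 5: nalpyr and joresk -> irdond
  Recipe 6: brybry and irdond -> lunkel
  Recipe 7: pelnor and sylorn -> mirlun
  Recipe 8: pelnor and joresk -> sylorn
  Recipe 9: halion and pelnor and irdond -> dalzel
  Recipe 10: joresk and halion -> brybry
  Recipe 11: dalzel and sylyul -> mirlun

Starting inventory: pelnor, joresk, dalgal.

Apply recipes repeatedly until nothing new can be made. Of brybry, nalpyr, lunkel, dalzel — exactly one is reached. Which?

Using Recipe 8, pelnor and joresk make sylorn.
pelnor and sylorn -> mirlun (Recipe 7).
mirlun and dalgal -> halion (Recipe 4).
Using Recipe 10, joresk and halion make brybry.
nalpyr would need mirlun and irdond (Recipe 3), but irdond is never obtained. dalzel would need halion, pelnor, and irdond (Recipe 9), but irdond is never obtained. lunkel would need brybry and irdond (Recipe 6), but irdond is never obtained.

brybry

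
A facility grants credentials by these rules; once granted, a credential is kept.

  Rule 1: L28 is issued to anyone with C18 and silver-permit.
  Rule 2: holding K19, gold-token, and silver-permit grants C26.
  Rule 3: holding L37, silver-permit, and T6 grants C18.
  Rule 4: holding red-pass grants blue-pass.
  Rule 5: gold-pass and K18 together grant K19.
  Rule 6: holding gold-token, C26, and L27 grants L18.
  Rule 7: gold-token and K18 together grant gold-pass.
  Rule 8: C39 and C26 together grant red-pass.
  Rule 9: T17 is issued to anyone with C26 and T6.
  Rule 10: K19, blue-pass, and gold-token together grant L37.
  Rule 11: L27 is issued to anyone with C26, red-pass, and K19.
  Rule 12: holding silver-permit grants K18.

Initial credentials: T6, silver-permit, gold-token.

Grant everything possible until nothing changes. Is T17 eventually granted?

Holding silver-permit grants K18 (Rule 12).
Holding gold-token and K18 grants gold-pass (Rule 7).
Holding gold-pass and K18 grants K19 (Rule 5).
Holding K19, gold-token, and silver-permit grants C26 (Rule 2).
Holding C26 and T6 grants T17 (Rule 9).

Yes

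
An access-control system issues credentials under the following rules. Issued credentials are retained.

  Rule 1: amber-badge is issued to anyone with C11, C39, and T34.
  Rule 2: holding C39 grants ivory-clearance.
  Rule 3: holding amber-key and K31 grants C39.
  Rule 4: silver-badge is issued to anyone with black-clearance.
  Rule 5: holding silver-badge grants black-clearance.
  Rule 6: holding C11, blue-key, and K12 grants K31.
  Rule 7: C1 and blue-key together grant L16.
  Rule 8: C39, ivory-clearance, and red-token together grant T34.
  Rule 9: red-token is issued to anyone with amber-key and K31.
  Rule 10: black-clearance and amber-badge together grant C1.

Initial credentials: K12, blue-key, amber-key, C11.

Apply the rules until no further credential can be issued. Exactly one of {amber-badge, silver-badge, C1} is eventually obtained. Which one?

Holding C11, blue-key, and K12 grants K31 (Rule 6).
Holding amber-key and K31 grants red-token (Rule 9).
Holding amber-key and K31 grants C39 (Rule 3).
Holding C39 grants ivory-clearance (Rule 2).
Holding C39, ivory-clearance, and red-token grants T34 (Rule 8).
Holding C11, C39, and T34 grants amber-badge (Rule 1).
C1 would need black-clearance and amber-badge (Rule 10), but black-clearance is never granted. silver-badge would need black-clearance (Rule 4), but black-clearance is never granted.

amber-badge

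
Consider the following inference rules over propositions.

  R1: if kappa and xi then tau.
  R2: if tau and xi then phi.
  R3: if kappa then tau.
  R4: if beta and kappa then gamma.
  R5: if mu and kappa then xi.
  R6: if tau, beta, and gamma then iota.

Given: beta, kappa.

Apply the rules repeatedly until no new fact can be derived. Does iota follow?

From beta and kappa, R4 gives gamma.
From kappa, R3 gives tau.
tau, beta, and gamma hold, so iota follows (R6).

Yes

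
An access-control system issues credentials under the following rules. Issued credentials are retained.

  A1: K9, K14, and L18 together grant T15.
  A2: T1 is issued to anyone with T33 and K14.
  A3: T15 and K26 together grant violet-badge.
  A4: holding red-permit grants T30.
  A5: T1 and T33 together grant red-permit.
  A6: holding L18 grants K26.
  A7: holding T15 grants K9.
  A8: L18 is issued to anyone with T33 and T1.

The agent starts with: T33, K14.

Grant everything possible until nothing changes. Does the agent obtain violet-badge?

No

violet-badge would need T15 and K26 (A3), but T15 is never granted.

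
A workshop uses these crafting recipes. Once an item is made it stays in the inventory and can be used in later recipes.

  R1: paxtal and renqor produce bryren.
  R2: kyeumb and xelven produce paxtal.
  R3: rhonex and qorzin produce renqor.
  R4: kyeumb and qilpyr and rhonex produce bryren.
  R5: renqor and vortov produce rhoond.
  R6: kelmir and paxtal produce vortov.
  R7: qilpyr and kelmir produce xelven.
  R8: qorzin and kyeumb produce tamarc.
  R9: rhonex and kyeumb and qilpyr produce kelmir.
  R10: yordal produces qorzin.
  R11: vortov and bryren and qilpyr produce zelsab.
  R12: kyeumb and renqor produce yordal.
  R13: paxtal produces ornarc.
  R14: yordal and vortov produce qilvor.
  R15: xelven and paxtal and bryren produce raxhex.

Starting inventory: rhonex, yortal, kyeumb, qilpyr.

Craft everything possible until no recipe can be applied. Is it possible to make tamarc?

No

tamarc would need qorzin and kyeumb (R8), but qorzin is never obtained.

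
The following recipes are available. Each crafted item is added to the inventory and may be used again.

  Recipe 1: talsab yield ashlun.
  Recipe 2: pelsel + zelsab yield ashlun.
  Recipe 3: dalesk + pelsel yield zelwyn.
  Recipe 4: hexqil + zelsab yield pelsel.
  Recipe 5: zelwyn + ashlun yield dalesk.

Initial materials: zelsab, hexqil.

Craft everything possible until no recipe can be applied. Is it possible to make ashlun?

Yes

Using Recipe 4, hexqil and zelsab make pelsel.
Using Recipe 2, pelsel and zelsab make ashlun.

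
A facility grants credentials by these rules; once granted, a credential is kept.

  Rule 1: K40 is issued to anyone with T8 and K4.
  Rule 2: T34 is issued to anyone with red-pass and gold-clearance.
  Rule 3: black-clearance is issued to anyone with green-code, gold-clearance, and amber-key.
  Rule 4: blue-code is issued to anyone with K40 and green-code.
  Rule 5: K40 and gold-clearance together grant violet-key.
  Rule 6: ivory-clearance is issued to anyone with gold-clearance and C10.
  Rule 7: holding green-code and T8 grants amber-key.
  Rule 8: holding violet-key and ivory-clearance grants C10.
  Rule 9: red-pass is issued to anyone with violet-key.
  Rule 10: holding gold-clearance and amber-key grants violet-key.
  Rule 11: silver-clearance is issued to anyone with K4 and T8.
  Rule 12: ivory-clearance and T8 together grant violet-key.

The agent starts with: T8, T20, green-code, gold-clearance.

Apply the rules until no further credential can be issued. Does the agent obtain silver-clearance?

No

silver-clearance would need K4 and T8 (Rule 11), but K4 is never granted.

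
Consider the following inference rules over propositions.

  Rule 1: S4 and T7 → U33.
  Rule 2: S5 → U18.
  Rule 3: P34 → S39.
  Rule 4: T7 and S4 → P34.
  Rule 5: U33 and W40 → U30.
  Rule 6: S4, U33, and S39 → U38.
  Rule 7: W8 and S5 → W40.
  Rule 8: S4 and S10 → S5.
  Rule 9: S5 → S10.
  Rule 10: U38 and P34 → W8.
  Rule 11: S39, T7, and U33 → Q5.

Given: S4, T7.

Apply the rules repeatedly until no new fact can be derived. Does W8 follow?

Yes

S4 and T7 hold, so U33 follows (Rule 1).
From T7 and S4, Rule 4 gives P34.
From P34, Rule 3 gives S39.
S4, U33, and S39 hold, so U38 follows (Rule 6).
U38 and P34 hold, so W8 follows (Rule 10).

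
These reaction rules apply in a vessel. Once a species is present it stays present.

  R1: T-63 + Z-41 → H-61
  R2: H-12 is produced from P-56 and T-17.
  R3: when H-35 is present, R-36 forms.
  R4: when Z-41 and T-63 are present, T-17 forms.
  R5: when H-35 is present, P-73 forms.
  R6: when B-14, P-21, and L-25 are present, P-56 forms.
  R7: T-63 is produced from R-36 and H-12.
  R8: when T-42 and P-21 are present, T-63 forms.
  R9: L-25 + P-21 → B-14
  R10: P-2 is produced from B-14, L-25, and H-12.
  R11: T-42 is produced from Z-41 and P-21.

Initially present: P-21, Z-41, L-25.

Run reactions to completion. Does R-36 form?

R-36 would need H-35 (R3), but H-35 never forms.

No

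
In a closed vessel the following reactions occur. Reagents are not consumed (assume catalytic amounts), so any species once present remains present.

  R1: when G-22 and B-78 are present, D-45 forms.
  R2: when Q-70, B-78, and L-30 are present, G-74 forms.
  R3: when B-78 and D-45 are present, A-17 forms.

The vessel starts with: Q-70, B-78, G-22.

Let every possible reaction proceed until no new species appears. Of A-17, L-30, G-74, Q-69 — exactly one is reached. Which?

A-17

G-22 and B-78 present → D-45 forms (R1).
B-78 and D-45 present → A-17 forms (R3).
No rule produces L-30, and it is not given. G-74 would need Q-70, B-78, and L-30 (R2), but L-30 never forms. No rule produces Q-69, and it is not given.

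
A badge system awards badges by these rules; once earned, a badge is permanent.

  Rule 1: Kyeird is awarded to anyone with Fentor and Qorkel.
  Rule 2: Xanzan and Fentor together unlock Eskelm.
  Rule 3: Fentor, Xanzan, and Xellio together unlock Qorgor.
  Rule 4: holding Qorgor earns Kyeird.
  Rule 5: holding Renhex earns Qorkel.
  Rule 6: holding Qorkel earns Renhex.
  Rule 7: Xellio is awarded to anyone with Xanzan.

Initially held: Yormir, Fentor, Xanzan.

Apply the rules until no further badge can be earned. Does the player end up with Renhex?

Renhex would need Qorkel (Rule 6), but Qorkel is never earned.

No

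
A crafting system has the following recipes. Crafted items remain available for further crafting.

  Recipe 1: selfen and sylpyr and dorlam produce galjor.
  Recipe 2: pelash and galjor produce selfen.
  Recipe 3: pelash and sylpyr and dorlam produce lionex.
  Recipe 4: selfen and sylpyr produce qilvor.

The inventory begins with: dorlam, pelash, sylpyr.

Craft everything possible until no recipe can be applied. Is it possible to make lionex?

Yes

pelash and sylpyr and dorlam → lionex (Recipe 3).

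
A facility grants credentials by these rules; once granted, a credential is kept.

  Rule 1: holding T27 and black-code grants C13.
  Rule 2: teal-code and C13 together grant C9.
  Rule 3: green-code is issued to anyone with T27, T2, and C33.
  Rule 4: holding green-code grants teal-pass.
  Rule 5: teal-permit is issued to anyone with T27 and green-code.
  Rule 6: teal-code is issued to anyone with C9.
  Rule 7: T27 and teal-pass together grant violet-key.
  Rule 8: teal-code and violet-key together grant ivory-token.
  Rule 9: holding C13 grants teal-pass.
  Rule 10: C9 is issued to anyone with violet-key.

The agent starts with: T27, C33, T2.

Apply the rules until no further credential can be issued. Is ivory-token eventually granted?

Yes

Holding T27, T2, and C33 grants green-code (Rule 3).
Holding green-code grants teal-pass (Rule 4).
Holding T27 and teal-pass grants violet-key (Rule 7).
Holding violet-key grants C9 (Rule 10).
Holding C9 grants teal-code (Rule 6).
Holding teal-code and violet-key grants ivory-token (Rule 8).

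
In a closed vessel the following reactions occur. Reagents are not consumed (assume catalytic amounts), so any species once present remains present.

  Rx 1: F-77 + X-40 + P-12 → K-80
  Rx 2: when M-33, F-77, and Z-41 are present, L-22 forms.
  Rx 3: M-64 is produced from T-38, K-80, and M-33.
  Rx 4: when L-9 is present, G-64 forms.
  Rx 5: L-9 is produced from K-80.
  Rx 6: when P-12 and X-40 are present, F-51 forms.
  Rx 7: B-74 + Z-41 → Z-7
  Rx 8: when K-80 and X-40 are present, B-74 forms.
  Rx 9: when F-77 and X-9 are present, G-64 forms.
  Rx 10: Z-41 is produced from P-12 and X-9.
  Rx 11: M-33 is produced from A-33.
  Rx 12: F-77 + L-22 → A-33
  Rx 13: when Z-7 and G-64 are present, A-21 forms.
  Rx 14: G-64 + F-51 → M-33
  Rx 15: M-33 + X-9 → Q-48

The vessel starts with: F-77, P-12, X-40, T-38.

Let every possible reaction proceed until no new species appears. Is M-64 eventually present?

Yes

P-12 and X-40 present → F-51 forms (Rx 6).
F-77, X-40, and P-12 present → K-80 forms (Rx 1).
K-80 present → L-9 forms (Rx 5).
L-9 present → G-64 forms (Rx 4).
G-64 and F-51 present → M-33 forms (Rx 14).
T-38, K-80, and M-33 present → M-64 forms (Rx 3).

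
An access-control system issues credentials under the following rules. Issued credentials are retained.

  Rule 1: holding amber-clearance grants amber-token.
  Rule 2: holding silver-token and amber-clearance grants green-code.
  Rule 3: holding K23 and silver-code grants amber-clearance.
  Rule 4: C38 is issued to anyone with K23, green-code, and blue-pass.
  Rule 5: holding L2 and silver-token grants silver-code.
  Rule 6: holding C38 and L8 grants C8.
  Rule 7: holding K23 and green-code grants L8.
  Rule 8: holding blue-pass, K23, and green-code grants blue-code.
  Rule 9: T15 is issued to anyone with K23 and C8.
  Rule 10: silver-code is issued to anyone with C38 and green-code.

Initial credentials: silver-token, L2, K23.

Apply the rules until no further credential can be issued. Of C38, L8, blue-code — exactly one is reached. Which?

L8

Holding L2 and silver-token grants silver-code (Rule 5).
Holding K23 and silver-code grants amber-clearance (Rule 3).
Holding silver-token and amber-clearance grants green-code (Rule 2).
Holding K23 and green-code grants L8 (Rule 7).
blue-code would need blue-pass, K23, and green-code (Rule 8), but blue-pass is never granted. C38 would need K23, green-code, and blue-pass (Rule 4), but blue-pass is never granted.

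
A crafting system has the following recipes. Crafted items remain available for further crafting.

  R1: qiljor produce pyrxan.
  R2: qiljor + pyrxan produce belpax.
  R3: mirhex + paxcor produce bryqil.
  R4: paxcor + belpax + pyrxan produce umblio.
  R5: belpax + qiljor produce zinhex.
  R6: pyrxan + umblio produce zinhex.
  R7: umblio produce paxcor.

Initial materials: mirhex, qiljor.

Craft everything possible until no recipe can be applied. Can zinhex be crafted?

Yes

qiljor → pyrxan (R1).
qiljor + pyrxan → belpax (R2).
belpax + qiljor → zinhex (R5).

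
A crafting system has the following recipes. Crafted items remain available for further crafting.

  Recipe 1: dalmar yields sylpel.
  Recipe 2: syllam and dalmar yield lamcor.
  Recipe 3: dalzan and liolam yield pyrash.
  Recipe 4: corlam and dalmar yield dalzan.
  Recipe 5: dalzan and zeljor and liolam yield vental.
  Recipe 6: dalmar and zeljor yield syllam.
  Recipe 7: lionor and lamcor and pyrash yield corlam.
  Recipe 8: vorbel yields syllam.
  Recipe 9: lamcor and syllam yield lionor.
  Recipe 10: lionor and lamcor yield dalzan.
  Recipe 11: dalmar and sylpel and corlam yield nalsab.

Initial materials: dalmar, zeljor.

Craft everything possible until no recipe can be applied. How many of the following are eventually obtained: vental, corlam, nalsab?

vental would need dalzan, zeljor, and liolam (Recipe 5), but liolam is never obtained.
corlam would need lionor, lamcor, and pyrash (Recipe 7), but pyrash is never obtained.
nalsab would need dalmar, sylpel, and corlam (Recipe 11), but corlam is never obtained.
None of the 3 are reached.

0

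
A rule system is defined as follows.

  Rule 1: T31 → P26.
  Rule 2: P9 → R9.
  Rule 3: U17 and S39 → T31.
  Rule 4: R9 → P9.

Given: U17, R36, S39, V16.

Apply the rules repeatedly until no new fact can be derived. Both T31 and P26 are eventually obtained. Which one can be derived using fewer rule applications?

T31

T31: From U17 and S39, Rule 3 gives T31. [1 rule application]
P26: U17 and S39 hold, so T31 follows (Rule 3). T31 holds, so P26 follows (Rule 1). [2 rule applications]
T31 needs fewer.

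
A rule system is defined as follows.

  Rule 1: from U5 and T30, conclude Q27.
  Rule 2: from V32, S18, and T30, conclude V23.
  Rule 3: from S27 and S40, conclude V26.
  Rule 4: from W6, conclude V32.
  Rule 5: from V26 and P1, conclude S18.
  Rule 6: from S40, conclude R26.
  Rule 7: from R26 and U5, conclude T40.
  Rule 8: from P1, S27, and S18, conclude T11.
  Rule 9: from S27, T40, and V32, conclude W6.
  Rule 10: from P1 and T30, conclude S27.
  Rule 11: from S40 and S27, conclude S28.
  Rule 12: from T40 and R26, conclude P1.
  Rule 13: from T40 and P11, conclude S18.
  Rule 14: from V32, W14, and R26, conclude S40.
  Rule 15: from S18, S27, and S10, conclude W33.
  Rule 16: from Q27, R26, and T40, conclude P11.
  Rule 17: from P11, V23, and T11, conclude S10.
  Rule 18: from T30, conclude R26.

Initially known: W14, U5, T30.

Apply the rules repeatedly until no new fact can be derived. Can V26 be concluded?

No

V26 would need S27 and S40 (Rule 3), but S40 is never established.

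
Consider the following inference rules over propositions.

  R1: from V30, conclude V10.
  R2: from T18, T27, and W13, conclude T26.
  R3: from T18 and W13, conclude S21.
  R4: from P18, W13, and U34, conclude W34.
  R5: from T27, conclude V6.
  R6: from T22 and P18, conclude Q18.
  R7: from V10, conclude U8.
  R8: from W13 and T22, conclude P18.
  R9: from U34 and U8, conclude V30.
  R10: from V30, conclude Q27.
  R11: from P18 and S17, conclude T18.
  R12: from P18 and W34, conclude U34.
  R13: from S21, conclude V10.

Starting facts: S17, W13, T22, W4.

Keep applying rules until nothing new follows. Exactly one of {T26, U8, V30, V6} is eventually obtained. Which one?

W13 and T22 hold, so P18 follows (R8).
From P18 and S17, R11 gives T18.
From T18 and W13, R3 gives S21.
From S21, R13 gives V10.
V10 holds, so U8 follows (R7).
T26 would need T18, T27, and W13 (R2), but T27 is never established. V6 would need T27 (R5), but T27 is never established. V30 would need U34 and U8 (R9), but U34 is never established.

U8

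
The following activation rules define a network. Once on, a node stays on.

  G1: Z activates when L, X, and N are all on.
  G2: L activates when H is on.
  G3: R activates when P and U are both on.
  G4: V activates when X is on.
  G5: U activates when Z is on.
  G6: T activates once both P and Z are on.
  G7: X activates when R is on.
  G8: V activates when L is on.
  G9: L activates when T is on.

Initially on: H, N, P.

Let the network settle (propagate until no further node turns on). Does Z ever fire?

Z would need L, X, and N (G1), but X never turns on.

No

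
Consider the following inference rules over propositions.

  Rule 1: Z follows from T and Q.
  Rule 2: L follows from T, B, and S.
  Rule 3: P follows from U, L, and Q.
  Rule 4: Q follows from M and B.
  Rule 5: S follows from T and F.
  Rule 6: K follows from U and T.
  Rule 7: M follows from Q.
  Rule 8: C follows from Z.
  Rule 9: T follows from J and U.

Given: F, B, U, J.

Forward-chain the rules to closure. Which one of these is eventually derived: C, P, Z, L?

L

From J and U, Rule 9 gives T.
T and F hold, so S follows (Rule 5).
T, B, and S hold, so L follows (Rule 2).
P would need U, L, and Q (Rule 3), but Q is never established. Z would need T and Q (Rule 1), but Q is never established. C would need Z (Rule 8), but Z is never established.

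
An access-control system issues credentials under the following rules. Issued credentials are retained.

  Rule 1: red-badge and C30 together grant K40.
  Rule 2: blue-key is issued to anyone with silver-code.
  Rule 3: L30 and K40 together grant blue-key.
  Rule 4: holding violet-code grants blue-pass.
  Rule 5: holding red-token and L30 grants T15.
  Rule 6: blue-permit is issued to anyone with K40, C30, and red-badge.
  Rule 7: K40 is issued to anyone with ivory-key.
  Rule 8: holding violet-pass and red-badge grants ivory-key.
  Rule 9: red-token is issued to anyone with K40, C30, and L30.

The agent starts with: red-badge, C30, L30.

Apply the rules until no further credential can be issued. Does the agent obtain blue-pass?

blue-pass would need violet-code (Rule 4), but violet-code is never granted.

No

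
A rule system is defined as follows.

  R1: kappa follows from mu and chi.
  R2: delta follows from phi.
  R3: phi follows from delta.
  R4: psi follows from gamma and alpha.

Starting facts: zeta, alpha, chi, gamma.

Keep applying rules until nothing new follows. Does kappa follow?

kappa would need mu and chi (R1), but mu is never established.

No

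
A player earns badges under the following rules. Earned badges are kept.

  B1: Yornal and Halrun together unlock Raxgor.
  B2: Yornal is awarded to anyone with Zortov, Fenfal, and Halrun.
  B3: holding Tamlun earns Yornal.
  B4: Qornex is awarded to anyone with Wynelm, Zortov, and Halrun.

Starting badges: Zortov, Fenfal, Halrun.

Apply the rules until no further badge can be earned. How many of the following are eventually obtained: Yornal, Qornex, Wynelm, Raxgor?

With Zortov, Fenfal, and Halrun, Yornal is earned (B2).
With Yornal and Halrun, Raxgor is earned (B1).
Yornal: reached.
Qornex would need Wynelm, Zortov, and Halrun (B4), but Wynelm is never earned.
No rule produces Wynelm, and it is not given.
Raxgor: reached.
Reached: Yornal and Raxgor — 2 of the 4.

2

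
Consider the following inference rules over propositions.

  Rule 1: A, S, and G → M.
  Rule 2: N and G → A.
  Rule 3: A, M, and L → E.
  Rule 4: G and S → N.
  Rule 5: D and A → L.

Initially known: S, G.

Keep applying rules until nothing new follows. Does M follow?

Yes

From G and S, Rule 4 gives N.
N and G hold, so A follows (Rule 2).
A, S, and G hold, so M follows (Rule 1).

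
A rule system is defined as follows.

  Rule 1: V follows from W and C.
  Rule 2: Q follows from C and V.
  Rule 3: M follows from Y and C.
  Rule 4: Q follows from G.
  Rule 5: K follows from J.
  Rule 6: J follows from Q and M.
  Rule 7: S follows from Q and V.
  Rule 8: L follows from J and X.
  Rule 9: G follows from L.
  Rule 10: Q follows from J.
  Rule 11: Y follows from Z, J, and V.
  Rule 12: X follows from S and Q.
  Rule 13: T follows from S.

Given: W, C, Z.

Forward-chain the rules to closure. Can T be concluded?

W and C hold, so V follows (Rule 1).
From C and V, Rule 2 gives Q.
From Q and V, Rule 7 gives S.
S holds, so T follows (Rule 13).

Yes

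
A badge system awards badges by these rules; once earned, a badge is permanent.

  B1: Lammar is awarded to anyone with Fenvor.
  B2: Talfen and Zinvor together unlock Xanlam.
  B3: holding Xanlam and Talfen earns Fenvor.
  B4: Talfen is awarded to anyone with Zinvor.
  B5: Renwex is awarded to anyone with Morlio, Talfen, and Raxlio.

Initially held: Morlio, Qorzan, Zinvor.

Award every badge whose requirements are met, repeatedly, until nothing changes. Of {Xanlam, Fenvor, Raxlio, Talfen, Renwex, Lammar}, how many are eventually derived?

4

With Zinvor, Talfen is earned (B4).
With Talfen and Zinvor, Xanlam is earned (B2).
With Xanlam and Talfen, Fenvor is earned (B3).
With Fenvor, Lammar is earned (B1).
Xanlam: reached.
Fenvor: reached.
No rule produces Raxlio, and it is not given.
Talfen: reached.
Renwex would need Morlio, Talfen, and Raxlio (B5), but Raxlio is never earned.
Lammar: reached.
Reached: Xanlam, Fenvor, Talfen, and Lammar — 4 of the 6.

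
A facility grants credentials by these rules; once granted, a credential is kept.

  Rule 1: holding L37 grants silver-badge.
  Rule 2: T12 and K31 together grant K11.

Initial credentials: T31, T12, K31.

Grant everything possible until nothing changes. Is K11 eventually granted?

Holding T12 and K31 grants K11 (Rule 2).

Yes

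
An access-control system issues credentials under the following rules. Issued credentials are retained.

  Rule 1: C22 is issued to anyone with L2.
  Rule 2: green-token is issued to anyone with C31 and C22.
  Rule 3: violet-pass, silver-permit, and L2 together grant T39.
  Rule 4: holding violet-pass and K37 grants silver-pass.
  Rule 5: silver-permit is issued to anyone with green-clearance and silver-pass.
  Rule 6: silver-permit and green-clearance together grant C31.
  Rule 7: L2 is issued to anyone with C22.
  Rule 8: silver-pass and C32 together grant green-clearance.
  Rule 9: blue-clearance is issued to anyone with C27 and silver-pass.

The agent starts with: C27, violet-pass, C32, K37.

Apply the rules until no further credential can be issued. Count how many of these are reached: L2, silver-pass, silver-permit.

Holding violet-pass and K37 grants silver-pass (Rule 4).
Holding silver-pass and C32 grants green-clearance (Rule 8).
Holding green-clearance and silver-pass grants silver-permit (Rule 5).
L2 would need C22 (Rule 7), but C22 is never granted.
silver-pass: reached.
silver-permit: reached.
Reached: silver-pass and silver-permit — 2 of the 3.

2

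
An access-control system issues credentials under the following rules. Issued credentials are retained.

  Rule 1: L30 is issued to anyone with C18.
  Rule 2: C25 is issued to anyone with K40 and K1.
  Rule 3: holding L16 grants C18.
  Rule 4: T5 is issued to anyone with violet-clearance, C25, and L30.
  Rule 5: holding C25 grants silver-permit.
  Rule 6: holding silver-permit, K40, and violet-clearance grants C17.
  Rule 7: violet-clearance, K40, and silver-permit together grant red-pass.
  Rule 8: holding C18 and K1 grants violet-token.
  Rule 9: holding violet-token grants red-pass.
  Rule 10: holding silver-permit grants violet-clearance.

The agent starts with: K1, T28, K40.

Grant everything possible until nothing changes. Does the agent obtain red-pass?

Yes

Holding K40 and K1 grants C25 (Rule 2).
Holding C25 grants silver-permit (Rule 5).
Holding silver-permit grants violet-clearance (Rule 10).
Holding violet-clearance, K40, and silver-permit grants red-pass (Rule 7).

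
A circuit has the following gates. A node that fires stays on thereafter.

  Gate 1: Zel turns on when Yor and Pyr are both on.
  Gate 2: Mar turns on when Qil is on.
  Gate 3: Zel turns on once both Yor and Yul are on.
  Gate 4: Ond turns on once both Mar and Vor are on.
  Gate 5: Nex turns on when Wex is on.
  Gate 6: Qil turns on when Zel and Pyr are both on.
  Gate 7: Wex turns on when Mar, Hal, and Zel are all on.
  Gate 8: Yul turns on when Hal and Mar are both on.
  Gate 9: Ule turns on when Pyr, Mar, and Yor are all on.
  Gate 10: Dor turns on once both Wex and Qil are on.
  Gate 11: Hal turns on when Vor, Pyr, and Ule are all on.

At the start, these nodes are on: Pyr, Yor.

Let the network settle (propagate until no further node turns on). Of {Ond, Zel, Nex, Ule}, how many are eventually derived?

Gate 1: Yor and Pyr on → Zel on.
Zel and Pyr are on, so Qil turns on (Gate 6).
Qil is on, so Mar turns on (Gate 2).
Pyr, Mar, and Yor are on, so Ule turns on (Gate 9).
Ond would need Mar and Vor (Gate 4), but Vor never turns on.
Zel: reached.
Nex would need Wex (Gate 5), but Wex never turns on.
Ule: reached.
Reached: Zel and Ule — 2 of the 4.

2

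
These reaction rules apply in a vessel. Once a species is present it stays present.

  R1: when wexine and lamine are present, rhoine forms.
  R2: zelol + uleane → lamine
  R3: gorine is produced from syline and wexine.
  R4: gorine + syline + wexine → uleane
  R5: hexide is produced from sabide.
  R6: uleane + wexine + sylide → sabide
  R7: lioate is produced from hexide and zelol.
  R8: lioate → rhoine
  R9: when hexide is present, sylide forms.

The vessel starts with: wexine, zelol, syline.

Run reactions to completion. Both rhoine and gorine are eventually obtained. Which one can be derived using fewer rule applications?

gorine: syline and wexine present → gorine forms (R3). [1 rule application]
rhoine: syline and wexine present → gorine forms (R3). gorine, syline, and wexine present → uleane forms (R4). zelol and uleane present → lamine forms (R2). wexine and lamine present → rhoine forms (R1). [4 rule applications]
gorine needs fewer.

gorine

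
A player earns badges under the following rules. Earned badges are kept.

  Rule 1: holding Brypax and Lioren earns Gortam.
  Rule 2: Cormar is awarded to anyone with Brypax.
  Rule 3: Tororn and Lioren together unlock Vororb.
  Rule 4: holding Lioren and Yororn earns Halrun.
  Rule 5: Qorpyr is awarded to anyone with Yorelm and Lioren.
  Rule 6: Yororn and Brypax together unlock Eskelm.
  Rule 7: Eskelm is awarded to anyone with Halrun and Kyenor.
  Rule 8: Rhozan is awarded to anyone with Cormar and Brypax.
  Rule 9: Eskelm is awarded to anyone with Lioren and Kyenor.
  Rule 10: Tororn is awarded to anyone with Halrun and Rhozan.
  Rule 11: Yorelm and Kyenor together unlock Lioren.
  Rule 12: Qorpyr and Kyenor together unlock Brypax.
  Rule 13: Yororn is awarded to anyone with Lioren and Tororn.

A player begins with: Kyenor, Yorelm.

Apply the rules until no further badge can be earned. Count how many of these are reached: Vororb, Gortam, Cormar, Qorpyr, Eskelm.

4

With Yorelm and Kyenor, Lioren is earned (Rule 11).
With Yorelm and Lioren, Qorpyr is earned (Rule 5).
With Lioren and Kyenor, Eskelm is earned (Rule 9).
With Qorpyr and Kyenor, Brypax is earned (Rule 12).
With Brypax, Cormar is earned (Rule 2).
With Brypax and Lioren, Gortam is earned (Rule 1).
Vororb would need Tororn and Lioren (Rule 3), but Tororn is never earned.
Gortam: reached.
Cormar: reached.
Qorpyr: reached.
Eskelm: reached.
Reached: Gortam, Cormar, Qorpyr, and Eskelm — 4 of the 5.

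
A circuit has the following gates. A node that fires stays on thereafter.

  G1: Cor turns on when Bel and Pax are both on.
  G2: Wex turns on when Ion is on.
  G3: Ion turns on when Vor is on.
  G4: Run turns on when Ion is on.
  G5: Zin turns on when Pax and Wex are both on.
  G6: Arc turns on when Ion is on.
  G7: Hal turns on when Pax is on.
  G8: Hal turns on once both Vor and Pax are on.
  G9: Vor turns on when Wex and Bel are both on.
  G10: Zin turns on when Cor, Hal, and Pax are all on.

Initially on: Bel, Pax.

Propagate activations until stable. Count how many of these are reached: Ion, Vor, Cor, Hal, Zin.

Bel and Pax are on, so Cor turns on (G1).
G7: Pax on → Hal on.
G10: Cor, Hal, and Pax on → Zin on.
Ion would need Vor (G3), but Vor never turns on.
Vor would need Wex and Bel (G9), but Wex never turns on.
Cor: reached.
Hal: reached.
Zin: reached.
Reached: Cor, Hal, and Zin — 3 of the 5.

3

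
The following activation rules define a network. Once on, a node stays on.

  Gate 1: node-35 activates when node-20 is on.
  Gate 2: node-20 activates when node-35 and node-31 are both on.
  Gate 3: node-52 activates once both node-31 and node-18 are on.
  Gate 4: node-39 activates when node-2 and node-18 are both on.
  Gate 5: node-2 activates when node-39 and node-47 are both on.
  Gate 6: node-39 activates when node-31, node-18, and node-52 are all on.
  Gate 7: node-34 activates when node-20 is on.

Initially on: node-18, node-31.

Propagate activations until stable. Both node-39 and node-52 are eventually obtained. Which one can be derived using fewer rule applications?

node-52: Gate 3: node-31 and node-18 on → node-52 on. [1 rule application]
node-39: Gate 3: node-31 and node-18 on → node-52 on. Gate 6: node-31, node-18, and node-52 on → node-39 on. [2 rule applications]
node-52 needs fewer.

node-52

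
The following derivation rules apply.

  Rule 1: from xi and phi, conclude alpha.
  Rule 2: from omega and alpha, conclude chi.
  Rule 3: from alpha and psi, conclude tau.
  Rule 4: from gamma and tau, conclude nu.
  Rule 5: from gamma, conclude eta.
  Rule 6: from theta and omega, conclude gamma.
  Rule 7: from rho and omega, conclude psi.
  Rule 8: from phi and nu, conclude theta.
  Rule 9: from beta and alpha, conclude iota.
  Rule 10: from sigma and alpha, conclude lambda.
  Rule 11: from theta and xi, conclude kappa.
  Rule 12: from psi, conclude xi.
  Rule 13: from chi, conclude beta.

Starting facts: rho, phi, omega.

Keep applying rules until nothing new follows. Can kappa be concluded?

kappa would need theta and xi (Rule 11), but theta is never established.

No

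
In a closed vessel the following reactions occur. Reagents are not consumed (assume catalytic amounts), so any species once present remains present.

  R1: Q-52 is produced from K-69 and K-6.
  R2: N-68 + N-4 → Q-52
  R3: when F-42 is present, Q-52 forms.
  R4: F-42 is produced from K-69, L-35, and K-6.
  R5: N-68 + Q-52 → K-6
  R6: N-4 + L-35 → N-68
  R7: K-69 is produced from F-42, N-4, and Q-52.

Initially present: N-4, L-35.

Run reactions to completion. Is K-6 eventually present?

Yes

N-4 and L-35 present → N-68 forms (R6).
N-68 and N-4 present → Q-52 forms (R2).
N-68 and Q-52 present → K-6 forms (R5).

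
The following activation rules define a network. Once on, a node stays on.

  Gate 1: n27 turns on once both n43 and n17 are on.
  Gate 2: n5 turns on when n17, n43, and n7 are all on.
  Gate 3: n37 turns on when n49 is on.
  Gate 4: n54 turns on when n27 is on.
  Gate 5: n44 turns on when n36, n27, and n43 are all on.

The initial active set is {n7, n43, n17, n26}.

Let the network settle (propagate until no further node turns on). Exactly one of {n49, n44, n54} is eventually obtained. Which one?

n54

n43 and n17 are on, so n27 turns on (Gate 1).
Gate 4: n27 on → n54 on.
No rule produces n49, and it is not given. n44 would need n36, n27, and n43 (Gate 5), but n36 never turns on.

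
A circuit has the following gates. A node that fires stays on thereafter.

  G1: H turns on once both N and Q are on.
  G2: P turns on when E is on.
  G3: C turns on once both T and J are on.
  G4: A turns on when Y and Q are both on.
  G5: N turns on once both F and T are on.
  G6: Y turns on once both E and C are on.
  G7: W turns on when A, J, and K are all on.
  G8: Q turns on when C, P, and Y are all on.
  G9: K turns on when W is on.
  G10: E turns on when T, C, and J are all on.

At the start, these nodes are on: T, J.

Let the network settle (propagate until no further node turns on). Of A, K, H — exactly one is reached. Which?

A

T and J are on, so C turns on (G3).
G10: T, C, and J on → E on.
E and C are on, so Y turns on (G6).
E is on, so P turns on (G2).
C, P, and Y are on, so Q turns on (G8).
Y and Q are on, so A turns on (G4).
K would need W (G9), but W never turns on. H would need N and Q (G1), but N never turns on.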